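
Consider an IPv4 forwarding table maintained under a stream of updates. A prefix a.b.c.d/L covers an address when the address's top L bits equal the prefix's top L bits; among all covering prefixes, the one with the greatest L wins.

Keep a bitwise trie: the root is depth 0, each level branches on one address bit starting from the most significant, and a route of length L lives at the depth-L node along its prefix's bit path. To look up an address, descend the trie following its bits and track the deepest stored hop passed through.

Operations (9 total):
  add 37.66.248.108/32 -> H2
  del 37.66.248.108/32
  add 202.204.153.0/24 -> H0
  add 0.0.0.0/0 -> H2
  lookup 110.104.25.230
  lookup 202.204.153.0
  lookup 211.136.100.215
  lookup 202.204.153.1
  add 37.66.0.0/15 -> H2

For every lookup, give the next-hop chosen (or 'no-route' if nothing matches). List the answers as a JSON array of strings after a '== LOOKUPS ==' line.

Trace:
  + 37.66.248.108/32 (H2) depth=32
  - 37.66.248.108/32 clear@32
  + 202.204.153.0/24 (H0) depth=24
  + 0.0.0.0/0 (H2) depth=0
  lookup 110.104.25.230: bits 0 walk d0:H2→d1:- -> H2
  lookup 202.204.153.0: bits 110010101100110010011001 walk d0:H2→d1:-→d2:-→d3:-→d4:-→d5:-→d6:-→d7:-→d8:-→d9:-→d10:-→d11:-→d12:-→d13:-→d14:-→d15:-→d16:-→d17:-→d18:-→d19:-→d20:-→d21:-→d22:-→d23:-→d24:H0 -> H0
  lookup 211.136.100.215: bits 110 walk d0:H2→d1:-→d2:-→d3:- -> H2
  lookup 202.204.153.1: bits 110010101100110010011001 walk d0:H2→d1:-→d2:-→d3:-→d4:-→d5:-→d6:-→d7:-→d8:-→d9:-→d10:-→d11:-→d12:-→d13:-→d14:-→d15:-→d16:-→d17:-→d18:-→d19:-→d20:-→d21:-→d22:-→d23:-→d24:H0 -> H0
  + 37.66.0.0/15 (H2) depth=15

== LOOKUPS ==
["H2","H0","H2","H0"]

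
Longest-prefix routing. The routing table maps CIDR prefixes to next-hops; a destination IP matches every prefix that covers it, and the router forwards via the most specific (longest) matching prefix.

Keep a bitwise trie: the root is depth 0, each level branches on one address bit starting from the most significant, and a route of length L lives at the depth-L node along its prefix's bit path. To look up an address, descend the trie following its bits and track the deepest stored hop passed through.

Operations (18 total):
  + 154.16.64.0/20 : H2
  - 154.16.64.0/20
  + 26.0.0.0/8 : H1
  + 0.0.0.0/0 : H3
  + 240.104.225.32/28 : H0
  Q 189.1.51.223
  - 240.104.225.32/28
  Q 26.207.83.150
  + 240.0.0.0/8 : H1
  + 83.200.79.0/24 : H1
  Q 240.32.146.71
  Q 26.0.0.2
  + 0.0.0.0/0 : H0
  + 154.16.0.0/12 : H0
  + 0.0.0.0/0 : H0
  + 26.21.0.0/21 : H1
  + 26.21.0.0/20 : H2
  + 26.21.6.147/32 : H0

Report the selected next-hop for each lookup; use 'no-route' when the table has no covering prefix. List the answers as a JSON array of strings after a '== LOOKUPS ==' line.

Trace:
  add 154.16.64.0/20 -> H2 at depth 20
  del 154.16.64.0/20 (clear depth 20)
  add 26.0.0.0/8 -> H1 at depth 8
  add 0.0.0.0/0 -> H3 at depth 0
  add 240.104.225.32/28 -> H0 at depth 28
  lookup 189.1.51.223: bits 10 walk d0:H3→d1:-→d2:- -> H3
  del 240.104.225.32/28 (clear depth 28)
  lookup 26.207.83.150: bits 00011010 walk d0:H3→d1:-→d2:-→d3:-→d4:-→d5:-→d6:-→d7:-→d8:H1 -> H1
  add 240.0.0.0/8 -> H1 at depth 8
  add 83.200.79.0/24 -> H1 at depth 24
  lookup 240.32.146.71: bits 111100000 walk d0:H3→d1:-→d2:-→d3:-→d4:-→d5:-→d6:-→d7:-→d8:H1→d9:- -> H1
  lookup 26.0.0.2: bits 00011010 walk d0:H3→d1:-→d2:-→d3:-→d4:-→d5:-→d6:-→d7:-→d8:H1 -> H1
  add 0.0.0.0/0 -> H0 at depth 0
  add 154.16.0.0/12 -> H0 at depth 12
  add 0.0.0.0/0 -> H0 at depth 0
  add 26.21.0.0/21 -> H1 at depth 21
  add 26.21.0.0/20 -> H2 at depth 20
  add 26.21.6.147/32 -> H0 at depth 32

== LOOKUPS ==
["H3","H1","H1","H1"]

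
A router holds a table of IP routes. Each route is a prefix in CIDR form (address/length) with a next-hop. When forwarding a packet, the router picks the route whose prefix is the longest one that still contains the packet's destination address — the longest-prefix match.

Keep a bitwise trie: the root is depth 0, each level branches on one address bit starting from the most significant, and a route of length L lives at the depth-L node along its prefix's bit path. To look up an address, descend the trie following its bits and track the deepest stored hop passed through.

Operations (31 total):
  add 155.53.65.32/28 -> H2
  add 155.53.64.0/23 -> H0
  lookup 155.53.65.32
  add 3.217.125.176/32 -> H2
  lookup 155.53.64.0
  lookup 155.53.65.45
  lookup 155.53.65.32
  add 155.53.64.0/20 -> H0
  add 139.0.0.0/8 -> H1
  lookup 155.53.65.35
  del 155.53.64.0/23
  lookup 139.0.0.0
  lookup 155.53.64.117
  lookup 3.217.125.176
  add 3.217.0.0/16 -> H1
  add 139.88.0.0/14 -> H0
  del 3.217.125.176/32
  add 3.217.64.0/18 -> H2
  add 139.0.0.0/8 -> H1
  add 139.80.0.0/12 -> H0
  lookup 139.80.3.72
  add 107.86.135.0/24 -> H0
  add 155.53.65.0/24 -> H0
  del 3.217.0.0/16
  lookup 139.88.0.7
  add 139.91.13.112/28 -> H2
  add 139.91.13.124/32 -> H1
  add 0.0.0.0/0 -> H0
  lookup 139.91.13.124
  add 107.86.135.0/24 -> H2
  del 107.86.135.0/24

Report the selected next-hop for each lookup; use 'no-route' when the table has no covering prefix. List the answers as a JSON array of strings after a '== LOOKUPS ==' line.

Process each operation:
  + 155.53.65.32/28 (H2) depth=28
  + 155.53.64.0/23 (H0) depth=23
  Q 155.53.65.32: descend 1001101100110101010000010010 ; hops seen [H0,H2] ; pick H2
  + 3.217.125.176/32 (H2) depth=32
  Q 155.53.64.0: descend 10011011001101010100000 ; hops seen [H0] ; pick H0
  Q 155.53.65.45: descend 1001101100110101010000010010 ; hops seen [H0,H2] ; pick H2
  Q 155.53.65.32: descend 1001101100110101010000010010 ; hops seen [H0,H2] ; pick H2
  + 155.53.64.0/20 (H0) depth=20
  + 139.0.0.0/8 (H1) depth=8
  Q 155.53.65.35: descend 1001101100110101010000010010 ; hops seen [H0,H0,H2] ; pick H2
  del 155.53.64.0/23 (clear depth 23)
  Q 139.0.0.0: descend 10001011 ; hops seen [H1] ; pick H1
  Q 155.53.64.117: descend 10011011001101010100000 ; hops seen [H0] ; pick H0
  Q 3.217.125.176: descend 00000011110110010111110110110000 ; hops seen [H2] ; pick H2
  + 3.217.0.0/16 (H1) depth=16
  + 139.88.0.0/14 (H0) depth=14
  del 3.217.125.176/32 (clear depth 32)
  + 3.217.64.0/18 (H2) depth=18
  + 139.0.0.0/8 (H1) depth=8
  + 139.80.0.0/12 (H0) depth=12
  Q 139.80.3.72: descend 100010110101 ; hops seen [H1,H0] ; pick H0
  + 107.86.135.0/24 (H0) depth=24
  + 155.53.65.0/24 (H0) depth=24
  del 3.217.0.0/16 (clear depth 16)
  Q 139.88.0.7: descend 10001011010110 ; hops seen [H1,H0,H0] ; pick H0
  + 139.91.13.112/28 (H2) depth=28
  + 139.91.13.124/32 (H1) depth=32
  + 0.0.0.0/0 (H0) depth=0
  Q 139.91.13.124: descend 10001011010110110000110101111100 ; hops seen [H0,H1,H0,H0,H2,H1] ; pick H1
  + 107.86.135.0/24 (H2) depth=24
  del 107.86.135.0/24 (clear depth 24)

== LOOKUPS ==
["H2","H0","H2","H2","H2","H1","H0","H2","H0","H0","H1"]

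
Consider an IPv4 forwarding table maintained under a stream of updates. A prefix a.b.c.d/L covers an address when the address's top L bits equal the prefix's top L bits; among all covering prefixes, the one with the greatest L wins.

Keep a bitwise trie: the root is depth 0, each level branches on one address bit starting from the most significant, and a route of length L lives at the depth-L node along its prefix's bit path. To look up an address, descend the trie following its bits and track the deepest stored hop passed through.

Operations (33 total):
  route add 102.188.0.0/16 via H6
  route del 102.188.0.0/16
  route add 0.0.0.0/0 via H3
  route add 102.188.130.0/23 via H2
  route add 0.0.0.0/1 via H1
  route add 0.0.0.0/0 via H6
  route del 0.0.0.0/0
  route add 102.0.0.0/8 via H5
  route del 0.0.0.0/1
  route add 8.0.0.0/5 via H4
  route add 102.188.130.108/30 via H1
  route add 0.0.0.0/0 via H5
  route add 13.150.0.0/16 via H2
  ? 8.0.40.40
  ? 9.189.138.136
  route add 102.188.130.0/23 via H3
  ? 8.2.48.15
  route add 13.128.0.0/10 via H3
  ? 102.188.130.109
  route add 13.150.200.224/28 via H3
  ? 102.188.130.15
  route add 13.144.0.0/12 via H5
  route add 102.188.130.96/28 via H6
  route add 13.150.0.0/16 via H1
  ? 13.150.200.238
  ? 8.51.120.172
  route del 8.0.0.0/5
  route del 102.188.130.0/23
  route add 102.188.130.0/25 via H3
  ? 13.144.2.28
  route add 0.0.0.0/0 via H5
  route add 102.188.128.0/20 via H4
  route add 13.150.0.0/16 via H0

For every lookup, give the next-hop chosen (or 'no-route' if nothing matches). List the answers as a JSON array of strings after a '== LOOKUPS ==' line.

Trace:
  + 102.188.0.0/16 (H6) depth=16
  del 102.188.0.0/16 (clear depth 16)
  + 0.0.0.0/0 (H3) depth=0
  + 102.188.130.0/23 (H2) depth=23
  + 0.0.0.0/1 (H1) depth=1
  + 0.0.0.0/0 (H6) depth=0
  del 0.0.0.0/0 (clear depth 0)
  + 102.0.0.0/8 (H5) depth=8
  del 0.0.0.0/1 (clear depth 1)
  + 8.0.0.0/5 (H4) depth=5
  + 102.188.130.108/30 (H1) depth=30
  + 0.0.0.0/0 (H5) depth=0
  + 13.150.0.0/16 (H2) depth=16
  lookup 8.0.40.40: bits 00001 walk d0:H5→d1:-→d2:-→d3:-→d4:-→d5:H4 -> H4
  lookup 9.189.138.136: bits 00001 walk d0:H5→d1:-→d2:-→d3:-→d4:-→d5:H4 -> H4
  + 102.188.130.0/23 (H3) depth=23
  lookup 8.2.48.15: bits 00001 walk d0:H5→d1:-→d2:-→d3:-→d4:-→d5:H4 -> H4
  + 13.128.0.0/10 (H3) depth=10
  lookup 102.188.130.109: bits 011001101011110010000010011011 walk d0:H5→d1:-→d2:-→d3:-→d4:-→d5:-→d6:-→d7:-→d8:H5→d9:-→d10:-→d11:-→d12:-→d13:-→d14:-→d15:-→d16:-→d17:-→d18:-→d19:-→d20:-→d21:-→d22:-→d23:H3→d24:-→d25:-→d26:-→d27:-→d28:-→d29:-→d30:H1 -> H1
  + 13.150.200.224/28 (H3) depth=28
  lookup 102.188.130.15: bits 0110011010111100100000100 walk d0:H5→d1:-→d2:-→d3:-→d4:-→d5:-→d6:-→d7:-→d8:H5→d9:-→d10:-→d11:-→d12:-→d13:-→d14:-→d15:-→d16:-→d17:-→d18:-→d19:-→d20:-→d21:-→d22:-→d23:H3→d24:-→d25:- -> H3
  + 13.144.0.0/12 (H5) depth=12
  + 102.188.130.96/28 (H6) depth=28
  + 13.150.0.0/16 (H1) depth=16
  lookup 13.150.200.238: bits 0000110110010110110010001110 walk d0:H5→d1:-→d2:-→d3:-→d4:-→d5:H4→d6:-→d7:-→d8:-→d9:-→d10:H3→d11:-→d12:H5→d13:-→d14:-→d15:-→d16:H1→d17:-→d18:-→d19:-→d20:-→d21:-→d22:-→d23:-→d24:-→d25:-→d26:-→d27:-→d28:H3 -> H3
  lookup 8.51.120.172: bits 00001 walk d0:H5→d1:-→d2:-→d3:-→d4:-→d5:H4 -> H4
  del 8.0.0.0/5 (clear depth 5)
  del 102.188.130.0/23 (clear depth 23)
  + 102.188.130.0/25 (H3) depth=25
  lookup 13.144.2.28: bits 0000110110010 walk d0:H5→d1:-→d2:-→d3:-→d4:-→d5:-→d6:-→d7:-→d8:-→d9:-→d10:H3→d11:-→d12:H5→d13:- -> H5
  + 0.0.0.0/0 (H5) depth=0
  + 102.188.128.0/20 (H4) depth=20
  + 13.150.0.0/16 (H0) depth=16

== LOOKUPS ==
["H4","H4","H4","H1","H3","H3","H4","H5"]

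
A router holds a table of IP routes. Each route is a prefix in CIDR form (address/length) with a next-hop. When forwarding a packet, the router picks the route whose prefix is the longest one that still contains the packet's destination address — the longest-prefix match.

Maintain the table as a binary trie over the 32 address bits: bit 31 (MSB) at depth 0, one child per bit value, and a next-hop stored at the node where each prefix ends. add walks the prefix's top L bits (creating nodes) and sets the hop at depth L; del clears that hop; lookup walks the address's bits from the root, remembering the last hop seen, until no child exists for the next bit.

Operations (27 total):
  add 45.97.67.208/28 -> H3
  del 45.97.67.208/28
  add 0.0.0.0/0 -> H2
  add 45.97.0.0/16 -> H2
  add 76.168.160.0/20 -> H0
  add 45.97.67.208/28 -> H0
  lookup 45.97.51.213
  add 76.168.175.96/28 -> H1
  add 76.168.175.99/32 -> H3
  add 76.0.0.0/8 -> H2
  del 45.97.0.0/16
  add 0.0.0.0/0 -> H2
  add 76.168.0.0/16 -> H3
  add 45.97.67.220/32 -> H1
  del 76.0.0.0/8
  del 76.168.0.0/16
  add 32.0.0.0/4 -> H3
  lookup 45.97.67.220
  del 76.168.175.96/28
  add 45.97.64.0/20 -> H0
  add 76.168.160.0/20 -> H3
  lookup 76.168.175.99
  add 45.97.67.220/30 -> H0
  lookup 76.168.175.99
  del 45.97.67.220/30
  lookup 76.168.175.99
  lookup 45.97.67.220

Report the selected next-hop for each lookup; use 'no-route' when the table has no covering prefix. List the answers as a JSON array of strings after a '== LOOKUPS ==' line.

Trace:
  + 45.97.67.208/28 (H3) depth=28
  - 45.97.67.208/28 clear@28
  + 0.0.0.0/0 (H2) depth=0
  + 45.97.0.0/16 (H2) depth=16
  + 76.168.160.0/20 (H0) depth=20
  + 45.97.67.208/28 (H0) depth=28
  Q 45.97.51.213: descend 00101101011000010 ; hops seen [H2,H2] ; pick H2
  + 76.168.175.96/28 (H1) depth=28
  + 76.168.175.99/32 (H3) depth=32
  + 76.0.0.0/8 (H2) depth=8
  - 45.97.0.0/16 clear@16
  + 0.0.0.0/0 (H2) depth=0
  + 76.168.0.0/16 (H3) depth=16
  + 45.97.67.220/32 (H1) depth=32
  - 76.0.0.0/8 clear@8
  - 76.168.0.0/16 clear@16
  + 32.0.0.0/4 (H3) depth=4
  Q 45.97.67.220: descend 00101101011000010100001111011100 ; hops seen [H2,H3,H0,H1] ; pick H1
  - 76.168.175.96/28 clear@28
  + 45.97.64.0/20 (H0) depth=20
  + 76.168.160.0/20 (H3) depth=20
  Q 76.168.175.99: descend 01001100101010001010111101100011 ; hops seen [H2,H3,H3] ; pick H3
  + 45.97.67.220/30 (H0) depth=30
  Q 76.168.175.99: descend 01001100101010001010111101100011 ; hops seen [H2,H3,H3] ; pick H3
  - 45.97.67.220/30 clear@30
  Q 76.168.175.99: descend 01001100101010001010111101100011 ; hops seen [H2,H3,H3] ; pick H3
  Q 45.97.67.220: descend 00101101011000010100001111011100 ; hops seen [H2,H3,H0,H0,H1] ; pick H1

== LOOKUPS ==
["H2","H1","H3","H3","H3","H1"]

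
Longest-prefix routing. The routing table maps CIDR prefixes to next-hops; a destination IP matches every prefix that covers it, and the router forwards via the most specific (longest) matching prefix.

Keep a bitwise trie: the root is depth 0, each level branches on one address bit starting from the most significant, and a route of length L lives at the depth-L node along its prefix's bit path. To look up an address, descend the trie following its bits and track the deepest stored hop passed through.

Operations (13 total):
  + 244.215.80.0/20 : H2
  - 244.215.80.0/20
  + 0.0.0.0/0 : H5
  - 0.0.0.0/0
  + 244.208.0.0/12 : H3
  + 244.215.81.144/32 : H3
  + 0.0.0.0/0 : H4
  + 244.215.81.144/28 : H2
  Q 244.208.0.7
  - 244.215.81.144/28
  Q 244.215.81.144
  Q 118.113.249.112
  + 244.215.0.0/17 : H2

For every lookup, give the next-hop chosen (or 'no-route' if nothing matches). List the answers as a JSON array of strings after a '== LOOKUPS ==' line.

Trace:
  + 244.215.80.0/20 (H2) depth=20
  del 244.215.80.0/20 (clear depth 20)
  + 0.0.0.0/0 (H5) depth=0
  del 0.0.0.0/0 (clear depth 0)
  + 244.208.0.0/12 (H3) depth=12
  + 244.215.81.144/32 (H3) depth=32
  + 0.0.0.0/0 (H4) depth=0
  + 244.215.81.144/28 (H2) depth=28
  lookup 244.208.0.7: bits 1111010011010 walk d0:H4→d1:-→d2:-→d3:-→d4:-→d5:-→d6:-→d7:-→d8:-→d9:-→d10:-→d11:-→d12:H3→d13:- -> H3
  del 244.215.81.144/28 (clear depth 28)
  lookup 244.215.81.144: bits 11110100110101110101000110010000 walk d0:H4→d1:-→d2:-→d3:-→d4:-→d5:-→d6:-→d7:-→d8:-→d9:-→d10:-→d11:-→d12:H3→d13:-→d14:-→d15:-→d16:-→d17:-→d18:-→d19:-→d20:-→d21:-→d22:-→d23:-→d24:-→d25:-→d26:-→d27:-→d28:-→d29:-→d30:-→d31:-→d32:H3 -> H3
  lookup 118.113.249.112: bits ε walk d0:H4 -> H4
  + 244.215.0.0/17 (H2) depth=17

== LOOKUPS ==
["H3","H3","H4"]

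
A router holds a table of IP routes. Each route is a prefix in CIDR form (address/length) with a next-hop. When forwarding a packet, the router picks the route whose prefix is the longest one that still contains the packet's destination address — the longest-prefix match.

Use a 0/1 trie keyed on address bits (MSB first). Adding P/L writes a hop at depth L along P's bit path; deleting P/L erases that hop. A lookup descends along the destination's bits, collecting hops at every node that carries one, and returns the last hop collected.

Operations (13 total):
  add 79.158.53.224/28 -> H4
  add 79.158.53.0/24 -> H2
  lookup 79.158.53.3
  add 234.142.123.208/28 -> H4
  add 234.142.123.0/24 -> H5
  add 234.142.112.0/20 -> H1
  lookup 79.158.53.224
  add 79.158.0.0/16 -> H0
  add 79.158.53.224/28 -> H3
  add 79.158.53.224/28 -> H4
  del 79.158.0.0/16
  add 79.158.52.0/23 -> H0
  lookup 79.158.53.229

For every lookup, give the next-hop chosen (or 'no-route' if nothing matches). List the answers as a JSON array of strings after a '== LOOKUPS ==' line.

Trace:
  + 79.158.53.224/28 (H4) depth=28
  + 79.158.53.0/24 (H2) depth=24
  Q 79.158.53.3: descend 010011111001111000110101 ; hops seen [H2] ; pick H2
  + 234.142.123.208/28 (H4) depth=28
  + 234.142.123.0/24 (H5) depth=24
  + 234.142.112.0/20 (H1) depth=20
  Q 79.158.53.224: descend 0100111110011110001101011110 ; hops seen [H2,H4] ; pick H4
  + 79.158.0.0/16 (H0) depth=16
  + 79.158.53.224/28 (H3) depth=28
  + 79.158.53.224/28 (H4) depth=28
  - 79.158.0.0/16 clear@16
  + 79.158.52.0/23 (H0) depth=23
  Q 79.158.53.229: descend 0100111110011110001101011110 ; hops seen [H0,H2,H4] ; pick H4

== LOOKUPS ==
["H2","H4","H4"]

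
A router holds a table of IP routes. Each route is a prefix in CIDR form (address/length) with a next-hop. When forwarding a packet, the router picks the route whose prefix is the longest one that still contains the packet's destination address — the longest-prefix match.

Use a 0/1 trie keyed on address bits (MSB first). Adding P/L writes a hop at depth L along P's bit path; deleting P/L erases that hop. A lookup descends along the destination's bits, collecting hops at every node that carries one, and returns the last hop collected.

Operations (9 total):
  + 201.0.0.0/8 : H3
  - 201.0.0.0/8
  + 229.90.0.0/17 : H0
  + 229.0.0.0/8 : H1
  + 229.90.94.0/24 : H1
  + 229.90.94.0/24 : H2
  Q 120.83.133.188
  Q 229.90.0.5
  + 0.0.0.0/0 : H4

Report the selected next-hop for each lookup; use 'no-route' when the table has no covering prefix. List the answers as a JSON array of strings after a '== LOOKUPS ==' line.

Process each operation:
  add 201.0.0.0/8 -> H3 at depth 8
  del 201.0.0.0/8 (clear depth 8)
  add 229.90.0.0/17 -> H0 at depth 17
  add 229.0.0.0/8 -> H1 at depth 8
  add 229.90.94.0/24 -> H1 at depth 24
  add 229.90.94.0/24 -> H2 at depth 24
  Q 120.83.133.188: descend ε ; hops seen [∅] ; pick no-route
  Q 229.90.0.5: descend 11100101010110100 ; hops seen [H1,H0] ; pick H0
  add 0.0.0.0/0 -> H4 at depth 0

== LOOKUPS ==
["no-route","H0"]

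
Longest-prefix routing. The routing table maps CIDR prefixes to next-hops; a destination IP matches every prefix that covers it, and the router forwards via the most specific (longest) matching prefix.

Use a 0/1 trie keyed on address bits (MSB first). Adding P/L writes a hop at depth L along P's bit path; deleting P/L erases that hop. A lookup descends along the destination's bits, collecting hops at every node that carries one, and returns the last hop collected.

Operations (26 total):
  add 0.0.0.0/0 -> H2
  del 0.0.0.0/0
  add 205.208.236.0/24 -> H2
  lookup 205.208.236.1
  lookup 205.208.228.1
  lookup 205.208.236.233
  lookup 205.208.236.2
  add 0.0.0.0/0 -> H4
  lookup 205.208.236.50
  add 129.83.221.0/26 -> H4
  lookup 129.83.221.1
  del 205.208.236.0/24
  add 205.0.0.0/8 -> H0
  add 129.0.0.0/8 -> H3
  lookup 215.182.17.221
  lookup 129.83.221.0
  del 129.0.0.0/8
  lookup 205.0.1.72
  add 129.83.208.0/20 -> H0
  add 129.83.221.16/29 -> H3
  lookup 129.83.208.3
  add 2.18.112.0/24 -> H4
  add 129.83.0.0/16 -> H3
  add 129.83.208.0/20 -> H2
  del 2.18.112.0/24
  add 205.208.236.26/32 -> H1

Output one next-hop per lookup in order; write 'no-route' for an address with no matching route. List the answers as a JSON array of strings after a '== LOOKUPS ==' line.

Trace:
  add 0.0.0.0/0 -> H2 at depth 0
  del 0.0.0.0/0 (clear depth 0)
  add 205.208.236.0/24 -> H2 at depth 24
  ? 205.208.236.1  path d0:-→d1:-→d2:-→d3:-→d4:-→d5:-→d6:-→d7:-→d8:-→d9:-→d10:-→d11:-→d12:-→d13:-→d14:-→d15:-→d16:-→d17:-→d18:-→d19:-→d20:-→d21:-→d22:-→d23:-→d24:H2  best=H2
  ? 205.208.228.1  path d0:-→d1:-→d2:-→d3:-→d4:-→d5:-→d6:-→d7:-→d8:-→d9:-→d10:-→d11:-→d12:-→d13:-→d14:-→d15:-→d16:-→d17:-→d18:-→d19:-→d20:-  best=no-route
  ? 205.208.236.233  path d0:-→d1:-→d2:-→d3:-→d4:-→d5:-→d6:-→d7:-→d8:-→d9:-→d10:-→d11:-→d12:-→d13:-→d14:-→d15:-→d16:-→d17:-→d18:-→d19:-→d20:-→d21:-→d22:-→d23:-→d24:H2  best=H2
  ? 205.208.236.2  path d0:-→d1:-→d2:-→d3:-→d4:-→d5:-→d6:-→d7:-→d8:-→d9:-→d10:-→d11:-→d12:-→d13:-→d14:-→d15:-→d16:-→d17:-→d18:-→d19:-→d20:-→d21:-→d22:-→d23:-→d24:H2  best=H2
  add 0.0.0.0/0 -> H4 at depth 0
  ? 205.208.236.50  path d0:H4→d1:-→d2:-→d3:-→d4:-→d5:-→d6:-→d7:-→d8:-→d9:-→d10:-→d11:-→d12:-→d13:-→d14:-→d15:-→d16:-→d17:-→d18:-→d19:-→d20:-→d21:-→d22:-→d23:-→d24:H2  best=H2
  add 129.83.221.0/26 -> H4 at depth 26
  ? 129.83.221.1  path d0:H4→d1:-→d2:-→d3:-→d4:-→d5:-→d6:-→d7:-→d8:-→d9:-→d10:-→d11:-→d12:-→d13:-→d14:-→d15:-→d16:-→d17:-→d18:-→d19:-→d20:-→d21:-→d22:-→d23:-→d24:-→d25:-→d26:H4  best=H4
  del 205.208.236.0/24 (clear depth 24)
  add 205.0.0.0/8 -> H0 at depth 8
  add 129.0.0.0/8 -> H3 at depth 8
  ? 215.182.17.221  path d0:H4→d1:-→d2:-→d3:-  best=H4
  ? 129.83.221.0  path d0:H4→d1:-→d2:-→d3:-→d4:-→d5:-→d6:-→d7:-→d8:H3→d9:-→d10:-→d11:-→d12:-→d13:-→d14:-→d15:-→d16:-→d17:-→d18:-→d19:-→d20:-→d21:-→d22:-→d23:-→d24:-→d25:-→d26:H4  best=H4
  del 129.0.0.0/8 (clear depth 8)
  ? 205.0.1.72  path d0:H4→d1:-→d2:-→d3:-→d4:-→d5:-→d6:-→d7:-→d8:H0  best=H0
  add 129.83.208.0/20 -> H0 at depth 20
  add 129.83.221.16/29 -> H3 at depth 29
  ? 129.83.208.3  path d0:H4→d1:-→d2:-→d3:-→d4:-→d5:-→d6:-→d7:-→d8:-→d9:-→d10:-→d11:-→d12:-→d13:-→d14:-→d15:-→d16:-→d17:-→d18:-→d19:-→d20:H0  best=H0
  add 2.18.112.0/24 -> H4 at depth 24
  add 129.83.0.0/16 -> H3 at depth 16
  add 129.83.208.0/20 -> H2 at depth 20
  del 2.18.112.0/24 (clear depth 24)
  add 205.208.236.26/32 -> H1 at depth 32

== LOOKUPS ==
["H2","no-route","H2","H2","H2","H4","H4","H4","H0","H0"]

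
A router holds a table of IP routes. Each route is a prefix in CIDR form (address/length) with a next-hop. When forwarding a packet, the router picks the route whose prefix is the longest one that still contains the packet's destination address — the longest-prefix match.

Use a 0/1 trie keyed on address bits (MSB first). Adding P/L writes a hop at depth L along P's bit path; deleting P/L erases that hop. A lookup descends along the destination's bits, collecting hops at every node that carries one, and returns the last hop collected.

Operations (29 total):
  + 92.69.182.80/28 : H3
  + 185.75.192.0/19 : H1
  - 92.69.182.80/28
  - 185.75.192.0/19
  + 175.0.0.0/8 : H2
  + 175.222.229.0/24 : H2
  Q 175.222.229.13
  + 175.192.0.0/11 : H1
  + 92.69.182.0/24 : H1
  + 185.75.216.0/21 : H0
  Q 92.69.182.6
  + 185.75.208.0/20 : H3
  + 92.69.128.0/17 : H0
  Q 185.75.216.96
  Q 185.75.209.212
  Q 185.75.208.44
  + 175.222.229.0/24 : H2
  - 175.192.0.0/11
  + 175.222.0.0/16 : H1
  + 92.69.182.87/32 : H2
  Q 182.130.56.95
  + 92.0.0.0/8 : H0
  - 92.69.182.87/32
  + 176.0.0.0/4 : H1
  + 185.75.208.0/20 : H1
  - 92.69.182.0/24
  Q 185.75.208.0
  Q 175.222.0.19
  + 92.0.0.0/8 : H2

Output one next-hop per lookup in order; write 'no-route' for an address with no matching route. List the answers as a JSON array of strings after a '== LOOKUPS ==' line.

Trace:
  add 92.69.182.80/28 -> H3 at depth 28
  add 185.75.192.0/19 -> H1 at depth 19
  del 92.69.182.80/28 (clear depth 28)
  del 185.75.192.0/19 (clear depth 19)
  add 175.0.0.0/8 -> H2 at depth 8
  add 175.222.229.0/24 -> H2 at depth 24
  Q 175.222.229.13: descend 101011111101111011100101 ; hops seen [H2,H2] ; pick H2
  add 175.192.0.0/11 -> H1 at depth 11
  add 92.69.182.0/24 -> H1 at depth 24
  add 185.75.216.0/21 -> H0 at depth 21
  Q 92.69.182.6: descend 0101110001000101101101100 ; hops seen [H1] ; pick H1
  add 185.75.208.0/20 -> H3 at depth 20
  add 92.69.128.0/17 -> H0 at depth 17
  Q 185.75.216.96: descend 101110010100101111011 ; hops seen [H3,H0] ; pick H0
  Q 185.75.209.212: descend 10111001010010111101 ; hops seen [H3] ; pick H3
  Q 185.75.208.44: descend 10111001010010111101 ; hops seen [H3] ; pick H3
  add 175.222.229.0/24 -> H2 at depth 24
  del 175.192.0.0/11 (clear depth 11)
  add 175.222.0.0/16 -> H1 at depth 16
  add 92.69.182.87/32 -> H2 at depth 32
  Q 182.130.56.95: descend 1011 ; hops seen [∅] ; pick no-route
  add 92.0.0.0/8 -> H0 at depth 8
  del 92.69.182.87/32 (clear depth 32)
  add 176.0.0.0/4 -> H1 at depth 4
  add 185.75.208.0/20 -> H1 at depth 20
  del 92.69.182.0/24 (clear depth 24)
  Q 185.75.208.0: descend 10111001010010111101 ; hops seen [H1,H1] ; pick H1
  Q 175.222.0.19: descend 1010111111011110 ; hops seen [H2,H1] ; pick H1
  add 92.0.0.0/8 -> H2 at depth 8

== LOOKUPS ==
["H2","H1","H0","H3","H3","no-route","H1","H1"]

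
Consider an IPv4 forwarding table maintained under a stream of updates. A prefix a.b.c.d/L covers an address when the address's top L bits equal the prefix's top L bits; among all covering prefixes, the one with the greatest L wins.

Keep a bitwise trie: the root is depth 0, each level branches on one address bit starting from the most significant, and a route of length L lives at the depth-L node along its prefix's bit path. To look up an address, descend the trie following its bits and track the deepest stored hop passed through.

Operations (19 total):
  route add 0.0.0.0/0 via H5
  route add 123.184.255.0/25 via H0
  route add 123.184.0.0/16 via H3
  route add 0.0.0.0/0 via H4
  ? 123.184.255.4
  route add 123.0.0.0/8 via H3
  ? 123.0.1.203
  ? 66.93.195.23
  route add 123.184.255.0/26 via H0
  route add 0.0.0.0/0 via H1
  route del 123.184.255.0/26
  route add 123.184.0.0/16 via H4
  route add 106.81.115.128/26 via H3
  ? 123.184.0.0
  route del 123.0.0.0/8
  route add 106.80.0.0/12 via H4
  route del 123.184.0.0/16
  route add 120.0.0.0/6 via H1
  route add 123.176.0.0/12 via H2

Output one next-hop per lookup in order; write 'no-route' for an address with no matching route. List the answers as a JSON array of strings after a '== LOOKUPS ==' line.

Process each operation:
  + 0.0.0.0/0 (H5) depth=0
  + 123.184.255.0/25 (H0) depth=25
  + 123.184.0.0/16 (H3) depth=16
  + 0.0.0.0/0 (H4) depth=0
  Q 123.184.255.4: descend 0111101110111000111111110 ; hops seen [H4,H3,H0] ; pick H0
  + 123.0.0.0/8 (H3) depth=8
  Q 123.0.1.203: descend 01111011 ; hops seen [H4,H3] ; pick H3
  Q 66.93.195.23: descend 01 ; hops seen [H4] ; pick H4
  + 123.184.255.0/26 (H0) depth=26
  + 0.0.0.0/0 (H1) depth=0
  del 123.184.255.0/26 (clear depth 26)
  + 123.184.0.0/16 (H4) depth=16
  + 106.81.115.128/26 (H3) depth=26
  Q 123.184.0.0: descend 0111101110111000 ; hops seen [H1,H3,H4] ; pick H4
  del 123.0.0.0/8 (clear depth 8)
  + 106.80.0.0/12 (H4) depth=12
  del 123.184.0.0/16 (clear depth 16)
  + 120.0.0.0/6 (H1) depth=6
  + 123.176.0.0/12 (H2) depth=12

== LOOKUPS ==
["H0","H3","H4","H4"]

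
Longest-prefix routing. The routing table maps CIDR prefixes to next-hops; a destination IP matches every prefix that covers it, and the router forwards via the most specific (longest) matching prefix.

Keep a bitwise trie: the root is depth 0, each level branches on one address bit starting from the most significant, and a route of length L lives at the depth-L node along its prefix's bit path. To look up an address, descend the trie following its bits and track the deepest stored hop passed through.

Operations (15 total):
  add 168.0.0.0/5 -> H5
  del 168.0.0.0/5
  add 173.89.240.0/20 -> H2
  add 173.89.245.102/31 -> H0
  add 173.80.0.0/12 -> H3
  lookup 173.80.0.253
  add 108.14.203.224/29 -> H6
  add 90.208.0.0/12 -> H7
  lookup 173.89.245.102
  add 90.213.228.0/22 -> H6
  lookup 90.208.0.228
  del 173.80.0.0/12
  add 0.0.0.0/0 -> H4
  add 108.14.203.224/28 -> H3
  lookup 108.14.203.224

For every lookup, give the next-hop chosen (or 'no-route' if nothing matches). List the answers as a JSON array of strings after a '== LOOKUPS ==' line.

Trace:
  add 168.0.0.0/5 -> H5 at depth 5
  - 168.0.0.0/5 clear@5
  add 173.89.240.0/20 -> H2 at depth 20
  add 173.89.245.102/31 -> H0 at depth 31
  add 173.80.0.0/12 -> H3 at depth 12
  ? 173.80.0.253  path d0:-→d1:-→d2:-→d3:-→d4:-→d5:-→d6:-→d7:-→d8:-→d9:-→d10:-→d11:-→d12:H3  best=H3
  add 108.14.203.224/29 -> H6 at depth 29
  add 90.208.0.0/12 -> H7 at depth 12
  ? 173.89.245.102  path d0:-→d1:-→d2:-→d3:-→d4:-→d5:-→d6:-→d7:-→d8:-→d9:-→d10:-→d11:-→d12:H3→d13:-→d14:-→d15:-→d16:-→d17:-→d18:-→d19:-→d20:H2→d21:-→d22:-→d23:-→d24:-→d25:-→d26:-→d27:-→d28:-→d29:-→d30:-→d31:H0  best=H0
  add 90.213.228.0/22 -> H6 at depth 22
  ? 90.208.0.228  path d0:-→d1:-→d2:-→d3:-→d4:-→d5:-→d6:-→d7:-→d8:-→d9:-→d10:-→d11:-→d12:H7→d13:-  best=H7
  - 173.80.0.0/12 clear@12
  add 0.0.0.0/0 -> H4 at depth 0
  add 108.14.203.224/28 -> H3 at depth 28
  ? 108.14.203.224  path d0:H4→d1:-→d2:-→d3:-→d4:-→d5:-→d6:-→d7:-→d8:-→d9:-→d10:-→d11:-→d12:-→d13:-→d14:-→d15:-→d16:-→d17:-→d18:-→d19:-→d20:-→d21:-→d22:-→d23:-→d24:-→d25:-→d26:-→d27:-→d28:H3→d29:H6  best=H6

== LOOKUPS ==
["H3","H0","H7","H6"]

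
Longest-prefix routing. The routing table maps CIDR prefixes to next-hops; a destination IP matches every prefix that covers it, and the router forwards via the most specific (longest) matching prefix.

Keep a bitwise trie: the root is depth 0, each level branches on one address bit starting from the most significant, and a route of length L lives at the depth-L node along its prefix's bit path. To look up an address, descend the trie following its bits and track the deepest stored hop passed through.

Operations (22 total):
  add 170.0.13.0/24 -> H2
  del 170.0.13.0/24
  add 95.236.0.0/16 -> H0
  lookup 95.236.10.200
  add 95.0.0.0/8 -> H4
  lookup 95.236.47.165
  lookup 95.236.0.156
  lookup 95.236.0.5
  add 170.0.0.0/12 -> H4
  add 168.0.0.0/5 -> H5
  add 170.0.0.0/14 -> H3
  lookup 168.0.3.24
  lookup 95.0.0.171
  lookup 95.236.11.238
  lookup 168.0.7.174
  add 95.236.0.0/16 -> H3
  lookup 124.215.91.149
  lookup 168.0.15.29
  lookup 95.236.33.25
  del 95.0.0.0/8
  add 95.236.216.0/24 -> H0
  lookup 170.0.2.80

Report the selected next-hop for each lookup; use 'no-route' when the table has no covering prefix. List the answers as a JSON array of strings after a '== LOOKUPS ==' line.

Process each operation:
  add 170.0.13.0/24 -> H2 at depth 24
  - 170.0.13.0/24 clear@24
  add 95.236.0.0/16 -> H0 at depth 16
  Q 95.236.10.200: descend 0101111111101100 ; hops seen [H0] ; pick H0
  add 95.0.0.0/8 -> H4 at depth 8
  Q 95.236.47.165: descend 0101111111101100 ; hops seen [H4,H0] ; pick H0
  Q 95.236.0.156: descend 0101111111101100 ; hops seen [H4,H0] ; pick H0
  Q 95.236.0.5: descend 0101111111101100 ; hops seen [H4,H0] ; pick H0
  add 170.0.0.0/12 -> H4 at depth 12
  add 168.0.0.0/5 -> H5 at depth 5
  add 170.0.0.0/14 -> H3 at depth 14
  Q 168.0.3.24: descend 101010 ; hops seen [H5] ; pick H5
  Q 95.0.0.171: descend 01011111 ; hops seen [H4] ; pick H4
  Q 95.236.11.238: descend 0101111111101100 ; hops seen [H4,H0] ; pick H0
  Q 168.0.7.174: descend 101010 ; hops seen [H5] ; pick H5
  add 95.236.0.0/16 -> H3 at depth 16
  Q 124.215.91.149: descend 01 ; hops seen [∅] ; pick no-route
  Q 168.0.15.29: descend 101010 ; hops seen [H5] ; pick H5
  Q 95.236.33.25: descend 0101111111101100 ; hops seen [H4,H3] ; pick H3
  - 95.0.0.0/8 clear@8
  add 95.236.216.0/24 -> H0 at depth 24
  Q 170.0.2.80: descend 10101010000000000000 ; hops seen [H5,H4,H3] ; pick H3

== LOOKUPS ==
["H0","H0","H0","H0","H5","H4","H0","H5","no-route","H5","H3","H3"]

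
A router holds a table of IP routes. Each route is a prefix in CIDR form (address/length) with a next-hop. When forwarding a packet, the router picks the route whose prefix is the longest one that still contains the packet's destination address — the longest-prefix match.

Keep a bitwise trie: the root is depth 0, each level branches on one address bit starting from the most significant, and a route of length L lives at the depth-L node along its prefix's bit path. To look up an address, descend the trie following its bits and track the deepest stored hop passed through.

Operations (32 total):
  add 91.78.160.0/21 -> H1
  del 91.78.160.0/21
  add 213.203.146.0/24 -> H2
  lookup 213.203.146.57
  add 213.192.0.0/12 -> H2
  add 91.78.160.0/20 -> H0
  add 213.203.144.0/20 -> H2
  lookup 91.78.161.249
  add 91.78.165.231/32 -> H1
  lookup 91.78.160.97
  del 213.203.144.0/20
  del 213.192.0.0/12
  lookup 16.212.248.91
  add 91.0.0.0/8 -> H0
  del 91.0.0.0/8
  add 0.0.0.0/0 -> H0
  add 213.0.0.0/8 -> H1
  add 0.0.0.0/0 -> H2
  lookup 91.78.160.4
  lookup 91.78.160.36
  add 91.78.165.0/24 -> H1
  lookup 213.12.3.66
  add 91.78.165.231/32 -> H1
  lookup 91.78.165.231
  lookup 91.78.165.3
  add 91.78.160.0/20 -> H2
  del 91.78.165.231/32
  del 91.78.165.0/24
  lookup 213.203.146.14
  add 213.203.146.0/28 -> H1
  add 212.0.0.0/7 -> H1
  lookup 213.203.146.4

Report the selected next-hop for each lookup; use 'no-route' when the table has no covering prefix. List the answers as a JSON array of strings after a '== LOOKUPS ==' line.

Process each operation:
  add 91.78.160.0/21 -> H1 at depth 21
  del 91.78.160.0/21 (clear depth 21)
  add 213.203.146.0/24 -> H2 at depth 24
  lookup 213.203.146.57: bits 110101011100101110010010 walk d0:-→d1:-→d2:-→d3:-→d4:-→d5:-→d6:-→d7:-→d8:-→d9:-→d10:-→d11:-→d12:-→d13:-→d14:-→d15:-→d16:-→d17:-→d18:-→d19:-→d20:-→d21:-→d22:-→d23:-→d24:H2 -> H2
  add 213.192.0.0/12 -> H2 at depth 12
  add 91.78.160.0/20 -> H0 at depth 20
  add 213.203.144.0/20 -> H2 at depth 20
  lookup 91.78.161.249: bits 010110110100111010100 walk d0:-→d1:-→d2:-→d3:-→d4:-→d5:-→d6:-→d7:-→d8:-→d9:-→d10:-→d11:-→d12:-→d13:-→d14:-→d15:-→d16:-→d17:-→d18:-→d19:-→d20:H0→d21:- -> H0
  add 91.78.165.231/32 -> H1 at depth 32
  lookup 91.78.160.97: bits 010110110100111010100 walk d0:-→d1:-→d2:-→d3:-→d4:-→d5:-→d6:-→d7:-→d8:-→d9:-→d10:-→d11:-→d12:-→d13:-→d14:-→d15:-→d16:-→d17:-→d18:-→d19:-→d20:H0→d21:- -> H0
  del 213.203.144.0/20 (clear depth 20)
  del 213.192.0.0/12 (clear depth 12)
  lookup 16.212.248.91: bits 0 walk d0:-→d1:- -> no-route
  add 91.0.0.0/8 -> H0 at depth 8
  del 91.0.0.0/8 (clear depth 8)
  add 0.0.0.0/0 -> H0 at depth 0
  add 213.0.0.0/8 -> H1 at depth 8
  add 0.0.0.0/0 -> H2 at depth 0
  lookup 91.78.160.4: bits 010110110100111010100 walk d0:H2→d1:-→d2:-→d3:-→d4:-→d5:-→d6:-→d7:-→d8:-→d9:-→d10:-→d11:-→d12:-→d13:-→d14:-→d15:-→d16:-→d17:-→d18:-→d19:-→d20:H0→d21:- -> H0
  lookup 91.78.160.36: bits 010110110100111010100 walk d0:H2→d1:-→d2:-→d3:-→d4:-→d5:-→d6:-→d7:-→d8:-→d9:-→d10:-→d11:-→d12:-→d13:-→d14:-→d15:-→d16:-→d17:-→d18:-→d19:-→d20:H0→d21:- -> H0
  add 91.78.165.0/24 -> H1 at depth 24
  lookup 213.12.3.66: bits 11010101 walk d0:H2→d1:-→d2:-→d3:-→d4:-→d5:-→d6:-→d7:-→d8:H1 -> H1
  add 91.78.165.231/32 -> H1 at depth 32
  lookup 91.78.165.231: bits 01011011010011101010010111100111 walk d0:H2→d1:-→d2:-→d3:-→d4:-→d5:-→d6:-→d7:-→d8:-→d9:-→d10:-→d11:-→d12:-→d13:-→d14:-→d15:-→d16:-→d17:-→d18:-→d19:-→d20:H0→d21:-→d22:-→d23:-→d24:H1→d25:-→d26:-→d27:-→d28:-→d29:-→d30:-→d31:-→d32:H1 -> H1
  lookup 91.78.165.3: bits 010110110100111010100101 walk d0:H2→d1:-→d2:-→d3:-→d4:-→d5:-→d6:-→d7:-→d8:-→d9:-→d10:-→d11:-→d12:-→d13:-→d14:-→d15:-→d16:-→d17:-→d18:-→d19:-→d20:H0→d21:-→d22:-→d23:-→d24:H1 -> H1
  add 91.78.160.0/20 -> H2 at depth 20
  del 91.78.165.231/32 (clear depth 32)
  del 91.78.165.0/24 (clear depth 24)
  lookup 213.203.146.14: bits 110101011100101110010010 walk d0:H2→d1:-→d2:-→d3:-→d4:-→d5:-→d6:-→d7:-→d8:H1→d9:-→d10:-→d11:-→d12:-→d13:-→d14:-→d15:-→d16:-→d17:-→d18:-→d19:-→d20:-→d21:-→d22:-→d23:-→d24:H2 -> H2
  add 213.203.146.0/28 -> H1 at depth 28
  add 212.0.0.0/7 -> H1 at depth 7
  lookup 213.203.146.4: bits 1101010111001011100100100000 walk d0:H2→d1:-→d2:-→d3:-→d4:-→d5:-→d6:-→d7:H1→d8:H1→d9:-→d10:-→d11:-→d12:-→d13:-→d14:-→d15:-→d16:-→d17:-→d18:-→d19:-→d20:-→d21:-→d22:-→d23:-→d24:H2→d25:-→d26:-→d27:-→d28:H1 -> H1

== LOOKUPS ==
["H2","H0","H0","no-route","H0","H0","H1","H1","H1","H2","H1"]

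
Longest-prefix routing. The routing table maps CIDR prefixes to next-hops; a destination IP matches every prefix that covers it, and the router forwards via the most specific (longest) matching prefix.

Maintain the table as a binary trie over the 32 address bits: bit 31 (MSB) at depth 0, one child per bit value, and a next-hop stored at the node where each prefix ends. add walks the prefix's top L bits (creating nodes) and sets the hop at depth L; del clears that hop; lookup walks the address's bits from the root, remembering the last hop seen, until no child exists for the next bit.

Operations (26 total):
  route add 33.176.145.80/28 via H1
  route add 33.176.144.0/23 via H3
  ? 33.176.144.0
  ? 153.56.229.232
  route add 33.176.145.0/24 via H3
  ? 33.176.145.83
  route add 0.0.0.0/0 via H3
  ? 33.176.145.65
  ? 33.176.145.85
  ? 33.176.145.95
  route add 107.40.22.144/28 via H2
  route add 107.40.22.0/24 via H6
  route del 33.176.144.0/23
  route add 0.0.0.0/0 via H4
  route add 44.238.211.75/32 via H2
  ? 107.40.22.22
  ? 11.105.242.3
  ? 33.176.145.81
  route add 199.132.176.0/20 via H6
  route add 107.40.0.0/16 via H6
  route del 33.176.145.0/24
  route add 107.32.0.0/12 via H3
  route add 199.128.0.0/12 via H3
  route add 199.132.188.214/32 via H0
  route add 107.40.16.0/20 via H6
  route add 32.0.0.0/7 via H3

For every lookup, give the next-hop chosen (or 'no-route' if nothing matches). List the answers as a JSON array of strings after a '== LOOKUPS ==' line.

Trace:
  add 33.176.145.80/28 -> H1 at depth 28
  add 33.176.144.0/23 -> H3 at depth 23
  lookup 33.176.144.0: bits 00100001101100001001000 walk d0:-→d1:-→d2:-→d3:-→d4:-→d5:-→d6:-→d7:-→d8:-→d9:-→d10:-→d11:-→d12:-→d13:-→d14:-→d15:-→d16:-→d17:-→d18:-→d19:-→d20:-→d21:-→d22:-→d23:H3 -> H3
  lookup 153.56.229.232: bits ε walk d0:- -> no-route
  add 33.176.145.0/24 -> H3 at depth 24
  lookup 33.176.145.83: bits 0010000110110000100100010101 walk d0:-→d1:-→d2:-→d3:-→d4:-→d5:-→d6:-→d7:-→d8:-→d9:-→d10:-→d11:-→d12:-→d13:-→d14:-→d15:-→d16:-→d17:-→d18:-→d19:-→d20:-→d21:-→d22:-→d23:H3→d24:H3→d25:-→d26:-→d27:-→d28:H1 -> H1
  add 0.0.0.0/0 -> H3 at depth 0
  lookup 33.176.145.65: bits 001000011011000010010001010 walk d0:H3→d1:-→d2:-→d3:-→d4:-→d5:-→d6:-→d7:-→d8:-→d9:-→d10:-→d11:-→d12:-→d13:-→d14:-→d15:-→d16:-→d17:-→d18:-→d19:-→d20:-→d21:-→d22:-→d23:H3→d24:H3→d25:-→d26:-→d27:- -> H3
  lookup 33.176.145.85: bits 0010000110110000100100010101 walk d0:H3→d1:-→d2:-→d3:-→d4:-→d5:-→d6:-→d7:-→d8:-→d9:-→d10:-→d11:-→d12:-→d13:-→d14:-→d15:-→d16:-→d17:-→d18:-→d19:-→d20:-→d21:-→d22:-→d23:H3→d24:H3→d25:-→d26:-→d27:-→d28:H1 -> H1
  lookup 33.176.145.95: bits 0010000110110000100100010101 walk d0:H3→d1:-→d2:-→d3:-→d4:-→d5:-→d6:-→d7:-→d8:-→d9:-→d10:-→d11:-→d12:-→d13:-→d14:-→d15:-→d16:-→d17:-→d18:-→d19:-→d20:-→d21:-→d22:-→d23:H3→d24:H3→d25:-→d26:-→d27:-→d28:H1 -> H1
  add 107.40.22.144/28 -> H2 at depth 28
  add 107.40.22.0/24 -> H6 at depth 24
  - 33.176.144.0/23 clear@23
  add 0.0.0.0/0 -> H4 at depth 0
  add 44.238.211.75/32 -> H2 at depth 32
  lookup 107.40.22.22: bits 011010110010100000010110 walk d0:H4→d1:-→d2:-→d3:-→d4:-→d5:-→d6:-→d7:-→d8:-→d9:-→d10:-→d11:-→d12:-→d13:-→d14:-→d15:-→d16:-→d17:-→d18:-→d19:-→d20:-→d21:-→d22:-→d23:-→d24:H6 -> H6
  lookup 11.105.242.3: bits 00 walk d0:H4→d1:-→d2:- -> H4
  lookup 33.176.145.81: bits 0010000110110000100100010101 walk d0:H4→d1:-→d2:-→d3:-→d4:-→d5:-→d6:-→d7:-→d8:-→d9:-→d10:-→d11:-→d12:-→d13:-→d14:-→d15:-→d16:-→d17:-→d18:-→d19:-→d20:-→d21:-→d22:-→d23:-→d24:H3→d25:-→d26:-→d27:-→d28:H1 -> H1
  add 199.132.176.0/20 -> H6 at depth 20
  add 107.40.0.0/16 -> H6 at depth 16
  - 33.176.145.0/24 clear@24
  add 107.32.0.0/12 -> H3 at depth 12
  add 199.128.0.0/12 -> H3 at depth 12
  add 199.132.188.214/32 -> H0 at depth 32
  add 107.40.16.0/20 -> H6 at depth 20
  add 32.0.0.0/7 -> H3 at depth 7

== LOOKUPS ==
["H3","no-route","H1","H3","H1","H1","H6","H4","H1"]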